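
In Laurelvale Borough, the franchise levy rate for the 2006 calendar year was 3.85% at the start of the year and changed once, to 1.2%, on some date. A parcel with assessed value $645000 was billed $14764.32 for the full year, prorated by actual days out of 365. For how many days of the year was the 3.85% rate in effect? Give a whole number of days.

150 days

Let d = days at the first rate; then 365 − d days at the second rate.
$645000 × [3.85%·d + 1.2%·(365−d)] / 365 = $14764.32
Solving gives d = 150, so the new rate took effect on May 31, 2006.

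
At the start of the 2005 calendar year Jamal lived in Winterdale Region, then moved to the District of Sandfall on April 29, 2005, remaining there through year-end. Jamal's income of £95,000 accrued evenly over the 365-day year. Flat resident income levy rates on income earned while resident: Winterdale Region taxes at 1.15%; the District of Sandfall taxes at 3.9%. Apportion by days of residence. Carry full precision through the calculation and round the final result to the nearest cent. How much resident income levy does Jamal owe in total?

Winterdale Region, January 1 – April 28, 2005: 118 days → £95,000 × 1.15% × 118/365 = £353.1918
The District of Sandfall, April 29 – December 31, 2005: 247 days → £95,000 × 3.9% × 247/365 = £2,507.2192
Total = £2,860.4110

£2,860.41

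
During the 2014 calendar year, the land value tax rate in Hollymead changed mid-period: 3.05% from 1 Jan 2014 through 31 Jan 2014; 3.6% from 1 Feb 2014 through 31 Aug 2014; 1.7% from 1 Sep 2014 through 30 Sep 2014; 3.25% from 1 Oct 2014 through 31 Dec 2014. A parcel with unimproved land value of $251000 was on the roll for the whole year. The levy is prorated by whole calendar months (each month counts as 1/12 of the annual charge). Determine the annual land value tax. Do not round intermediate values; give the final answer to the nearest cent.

$8303.92

1 Jan – 31 Jan 2014: 1 month at 3.05% → $251000 × 3.05% × 1/12 = $637.9583
1 Feb – 31 Aug 2014: 7 months at 3.6% → $251000 × 3.6% × 7/12 = $5271.0000
1 Sep – 30 Sep 2014: 1 month at 1.7% → $251000 × 1.7% × 1/12 = $355.5833
1 Oct – 31 Dec 2014: 3 months at 3.25% → $251000 × 3.25% × 3/12 = $2039.3750
Total = $8303.9167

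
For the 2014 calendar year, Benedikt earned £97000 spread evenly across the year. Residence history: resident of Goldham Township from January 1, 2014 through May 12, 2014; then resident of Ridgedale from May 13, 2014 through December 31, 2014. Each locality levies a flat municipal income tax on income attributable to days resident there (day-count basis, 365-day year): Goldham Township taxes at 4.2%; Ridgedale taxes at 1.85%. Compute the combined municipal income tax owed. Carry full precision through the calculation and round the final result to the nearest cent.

Goldham Township, January 1 – May 12, 2014: 132 days → £97000 × 4.2% × 132/365 = £1473.3370
Ridgedale, May 13 – December 31, 2014: 233 days → £97000 × 1.85% × 233/365 = £1145.5301
Total = £2618.8671

£2618.87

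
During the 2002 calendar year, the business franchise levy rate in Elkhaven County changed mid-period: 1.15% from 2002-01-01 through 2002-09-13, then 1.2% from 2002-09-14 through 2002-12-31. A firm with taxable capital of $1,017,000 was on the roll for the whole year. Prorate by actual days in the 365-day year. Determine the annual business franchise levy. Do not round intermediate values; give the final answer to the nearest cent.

$11,847.35

2002-01-01 to 2002-09-13: 256 days at 1.15% → $1,017,000 × 1.15% × 256/365 = $8,202.8712
2002-09-14 to 2002-12-31: 109 days at 1.2% → $1,017,000 × 1.2% × 109/365 = $3,644.4822
Total = $11,847.3534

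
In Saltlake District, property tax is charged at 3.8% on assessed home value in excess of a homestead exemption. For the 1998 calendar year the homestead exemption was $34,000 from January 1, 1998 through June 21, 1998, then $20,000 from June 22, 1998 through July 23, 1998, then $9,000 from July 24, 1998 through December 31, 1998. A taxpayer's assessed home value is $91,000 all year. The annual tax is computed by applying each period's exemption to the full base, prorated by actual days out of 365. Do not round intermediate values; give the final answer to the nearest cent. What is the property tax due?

$2,631.68

January 1 – June 21, 1998: 172 days, exemption $34,000 → ($91,000 − $34,000) × 3.8% × 172/365 = $1,020.6904
June 22 – July 23, 1998: 32 days, exemption $20,000 → ($91,000 − $20,000) × 3.8% × 32/365 = $236.5370
July 24 – December 31, 1998: 161 days, exemption $9,000 → ($91,000 − $9,000) × 3.8% × 161/365 = $1,374.4548
Total = $2,631.6822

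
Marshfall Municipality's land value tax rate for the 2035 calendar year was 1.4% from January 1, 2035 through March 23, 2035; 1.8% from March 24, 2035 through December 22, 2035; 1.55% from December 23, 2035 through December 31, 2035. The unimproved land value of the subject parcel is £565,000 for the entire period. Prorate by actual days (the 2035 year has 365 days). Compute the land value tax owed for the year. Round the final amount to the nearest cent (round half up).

£9,627.45

January 1 – March 23, 2035: 82 days at 1.4% → £565,000 × 1.4% × 82/365 = £1,777.0411
March 24 – December 22, 2035: 274 days at 1.8% → £565,000 × 1.8% × 274/365 = £7,634.4658
December 23 – December 31, 2035: 9 days at 1.55% → £565,000 × 1.55% × 9/365 = £215.9384
Total = £9,627.4452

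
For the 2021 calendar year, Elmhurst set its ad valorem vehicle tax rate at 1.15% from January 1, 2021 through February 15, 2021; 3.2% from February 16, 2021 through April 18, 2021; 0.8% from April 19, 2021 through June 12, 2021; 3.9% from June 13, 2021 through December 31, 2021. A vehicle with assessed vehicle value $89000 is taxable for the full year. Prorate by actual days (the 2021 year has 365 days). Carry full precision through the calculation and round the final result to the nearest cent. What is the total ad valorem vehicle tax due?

$2640.98

January 1 – February 15, 2021: 46 days at 1.15% → $89000 × 1.15% × 46/365 = $128.9890
February 16 – April 18, 2021: 62 days at 3.2% → $89000 × 3.2% × 62/365 = $483.7699
April 19 – June 12, 2021: 55 days at 0.8% → $89000 × 0.8% × 55/365 = $107.2877
June 13 – December 31, 2021: 202 days at 3.9% → $89000 × 3.9% × 202/365 = $1920.9370
Total = $2640.9836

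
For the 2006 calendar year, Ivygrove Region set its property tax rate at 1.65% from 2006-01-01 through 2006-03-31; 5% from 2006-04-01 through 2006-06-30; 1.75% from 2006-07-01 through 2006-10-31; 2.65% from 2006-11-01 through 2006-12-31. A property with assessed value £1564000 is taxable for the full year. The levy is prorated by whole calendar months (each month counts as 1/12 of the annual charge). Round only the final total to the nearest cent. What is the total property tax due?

£42032.50

2006-01-01 to 2006-03-31: 3 months at 1.65% → £1564000 × 1.65% × 3/12 = £6451.5000
2006-04-01 to 2006-06-30: 3 months at 5% → £1564000 × 5% × 3/12 = £19550.0000
2006-07-01 to 2006-10-31: 4 months at 1.75% → £1564000 × 1.75% × 4/12 = £9123.3333
2006-11-01 to 2006-12-31: 2 months at 2.65% → £1564000 × 2.65% × 2/12 = £6907.6667
Total = £42032.5000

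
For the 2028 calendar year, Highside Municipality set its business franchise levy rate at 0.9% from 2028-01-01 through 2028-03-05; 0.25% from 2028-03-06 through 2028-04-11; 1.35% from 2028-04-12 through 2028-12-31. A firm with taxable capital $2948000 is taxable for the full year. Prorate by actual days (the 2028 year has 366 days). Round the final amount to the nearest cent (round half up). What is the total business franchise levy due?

2028-01-01 to 2028-03-05: 65 days at 0.9% → $2948000 × 0.9% × 65/366 = $4711.9672
2028-03-06 to 2028-04-11: 37 days at 0.25% → $2948000 × 0.25% × 37/366 = $745.0546
2028-04-12 to 2028-12-31: 264 days at 1.35% → $2948000 × 1.35% × 264/366 = $28706.7541
Total = $34163.7760

$34163.78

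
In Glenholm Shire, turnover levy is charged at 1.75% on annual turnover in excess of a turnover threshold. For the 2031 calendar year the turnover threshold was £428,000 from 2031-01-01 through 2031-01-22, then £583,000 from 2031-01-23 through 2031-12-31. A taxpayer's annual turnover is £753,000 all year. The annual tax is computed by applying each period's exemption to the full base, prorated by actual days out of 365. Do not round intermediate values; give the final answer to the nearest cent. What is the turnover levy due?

2031-01-01 to 2031-01-22: 22 days, exemption £428,000 → (£753,000 − £428,000) × 1.75% × 22/365 = £342.8082
2031-01-23 to 2031-12-31: 343 days, exemption £583,000 → (£753,000 − £583,000) × 1.75% × 343/365 = £2,795.6849
Total = £3,138.4932

£3,138.49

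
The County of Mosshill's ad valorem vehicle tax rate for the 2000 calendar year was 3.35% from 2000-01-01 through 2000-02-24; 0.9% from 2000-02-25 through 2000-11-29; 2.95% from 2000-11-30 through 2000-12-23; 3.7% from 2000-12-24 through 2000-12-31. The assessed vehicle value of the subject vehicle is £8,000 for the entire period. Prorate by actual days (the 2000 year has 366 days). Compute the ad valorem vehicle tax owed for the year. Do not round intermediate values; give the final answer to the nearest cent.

2000-01-01 to 2000-02-24: 55 days at 3.35% → £8,000 × 3.35% × 55/366 = £40.2732
2000-02-25 to 2000-11-29: 279 days at 0.9% → £8,000 × 0.9% × 279/366 = £54.8852
2000-11-30 to 2000-12-23: 24 days at 2.95% → £8,000 × 2.95% × 24/366 = £15.4754
2000-12-24 to 2000-12-31: 8 days at 3.7% → £8,000 × 3.7% × 8/366 = £6.4699
Total = £117.1038

£117.10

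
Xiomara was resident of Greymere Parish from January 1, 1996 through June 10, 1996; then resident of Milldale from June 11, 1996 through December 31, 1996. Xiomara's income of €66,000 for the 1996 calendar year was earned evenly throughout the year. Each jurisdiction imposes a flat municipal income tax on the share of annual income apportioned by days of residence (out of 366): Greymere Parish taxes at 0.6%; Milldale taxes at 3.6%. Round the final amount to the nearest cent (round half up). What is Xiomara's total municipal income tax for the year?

€1,499.61

Greymere Parish, January 1 – June 10, 1996: 162 days → €66,000 × 0.6% × 162/366 = €175.2787
Milldale, June 11 – December 31, 1996: 204 days → €66,000 × 3.6% × 204/366 = €1,324.3279
Total = €1,499.6066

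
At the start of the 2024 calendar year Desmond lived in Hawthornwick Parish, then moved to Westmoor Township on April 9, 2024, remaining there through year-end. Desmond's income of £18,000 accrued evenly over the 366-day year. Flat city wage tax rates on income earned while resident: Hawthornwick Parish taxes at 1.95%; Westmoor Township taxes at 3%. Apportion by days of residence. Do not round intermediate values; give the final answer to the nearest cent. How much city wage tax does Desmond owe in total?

Hawthornwick Parish, January 1 – April 8, 2024: 99 days → £18,000 × 1.95% × 99/366 = £94.9426
Westmoor Township, April 9 – December 31, 2024: 267 days → £18,000 × 3% × 267/366 = £393.9344
Total = £488.8770

£488.88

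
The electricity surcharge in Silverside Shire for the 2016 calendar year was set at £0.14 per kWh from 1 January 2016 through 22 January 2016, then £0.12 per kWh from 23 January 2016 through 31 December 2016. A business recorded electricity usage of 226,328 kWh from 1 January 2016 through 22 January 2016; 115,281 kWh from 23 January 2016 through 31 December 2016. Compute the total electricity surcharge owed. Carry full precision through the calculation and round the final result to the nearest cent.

1 January – 22 January 2016: 226,328 kWh at £0.14/kWh → £31,685.92
23 January – 31 December 2016: 115,281 kWh at £0.12/kWh → £13,833.72

£45,519.64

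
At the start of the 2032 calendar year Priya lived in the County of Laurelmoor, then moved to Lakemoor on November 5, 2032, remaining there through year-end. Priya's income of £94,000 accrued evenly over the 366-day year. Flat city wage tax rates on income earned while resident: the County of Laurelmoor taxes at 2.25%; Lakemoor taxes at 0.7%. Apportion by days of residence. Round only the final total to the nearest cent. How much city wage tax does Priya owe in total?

£1,888.09

The County of Laurelmoor, January 1 – November 4, 2032: 309 days → £94,000 × 2.25% × 309/366 = £1,785.6148
Lakemoor, November 5 – December 31, 2032: 57 days → £94,000 × 0.7% × 57/366 = £102.4754
Total = £1,888.0902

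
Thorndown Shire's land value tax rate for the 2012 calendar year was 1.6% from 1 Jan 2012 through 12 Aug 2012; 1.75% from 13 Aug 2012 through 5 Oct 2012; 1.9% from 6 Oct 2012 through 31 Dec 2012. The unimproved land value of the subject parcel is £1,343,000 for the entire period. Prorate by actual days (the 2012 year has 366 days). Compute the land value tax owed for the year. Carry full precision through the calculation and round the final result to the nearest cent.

£22,742.93

1 Jan – 12 Aug 2012: 225 days at 1.6% → £1,343,000 × 1.6% × 225/366 = £13,209.8361
13 Aug – 5 Oct 2012: 54 days at 1.75% → £1,343,000 × 1.75% × 54/366 = £3,467.5820
6 Oct – 31 Dec 2012: 87 days at 1.9% → £1,343,000 × 1.9% × 87/366 = £6,065.5164
Total = £22,742.9344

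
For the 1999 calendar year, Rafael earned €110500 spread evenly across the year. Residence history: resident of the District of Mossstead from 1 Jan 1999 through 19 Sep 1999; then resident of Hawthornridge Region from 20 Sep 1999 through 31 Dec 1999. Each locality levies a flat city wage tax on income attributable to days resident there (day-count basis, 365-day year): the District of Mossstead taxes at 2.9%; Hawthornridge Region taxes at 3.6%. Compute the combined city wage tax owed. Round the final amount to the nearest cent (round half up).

The District of Mossstead, 1 Jan – 19 Sep 1999: 262 days → €110500 × 2.9% × 262/365 = €2300.2164
Hawthornridge Region, 20 Sep – 31 Dec 1999: 103 days → €110500 × 3.6% × 103/365 = €1122.5589
Total = €3422.7753

€3422.78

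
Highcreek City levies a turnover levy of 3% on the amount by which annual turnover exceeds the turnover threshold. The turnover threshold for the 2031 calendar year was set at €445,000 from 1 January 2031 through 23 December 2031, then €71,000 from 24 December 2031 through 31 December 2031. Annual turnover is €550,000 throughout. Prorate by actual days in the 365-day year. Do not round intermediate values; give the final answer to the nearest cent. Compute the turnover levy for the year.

€3,395.92

1 January – 23 December 2031: 357 days, exemption €445,000 → (€550,000 − €445,000) × 3% × 357/365 = €3,080.9589
24 December – 31 December 2031: 8 days, exemption €71,000 → (€550,000 − €71,000) × 3% × 8/365 = €314.9589
Total = €3,395.9178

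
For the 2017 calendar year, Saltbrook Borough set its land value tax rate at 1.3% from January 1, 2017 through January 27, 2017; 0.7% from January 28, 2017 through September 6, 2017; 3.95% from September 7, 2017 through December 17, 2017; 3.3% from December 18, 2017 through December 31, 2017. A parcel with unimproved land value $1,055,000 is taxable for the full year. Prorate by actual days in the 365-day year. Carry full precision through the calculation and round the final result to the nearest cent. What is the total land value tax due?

January 1 – January 27, 2017: 27 days at 1.3% → $1,055,000 × 1.3% × 27/365 = $1,014.5342
January 28 – September 6, 2017: 222 days at 0.7% → $1,055,000 × 0.7% × 222/365 = $4,491.6986
September 7 – December 17, 2017: 102 days at 3.95% → $1,055,000 × 3.95% × 102/365 = $11,645.4658
December 18 – December 31, 2017: 14 days at 3.3% → $1,055,000 × 3.3% × 14/365 = $1,335.3699
Total = $18,487.0685

$18,487.07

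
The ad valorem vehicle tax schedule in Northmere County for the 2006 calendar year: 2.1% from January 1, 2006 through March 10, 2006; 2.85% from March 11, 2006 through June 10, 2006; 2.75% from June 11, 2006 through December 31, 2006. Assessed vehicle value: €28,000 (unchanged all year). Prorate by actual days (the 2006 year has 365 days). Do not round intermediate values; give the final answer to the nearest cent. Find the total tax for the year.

€742.65

January 1 – March 10, 2006: 69 days at 2.1% → €28,000 × 2.1% × 69/365 = €111.1562
March 11 – June 10, 2006: 92 days at 2.85% → €28,000 × 2.85% × 92/365 = €201.1397
June 11 – December 31, 2006: 204 days at 2.75% → €28,000 × 2.75% × 204/365 = €430.3562
Total = €742.6521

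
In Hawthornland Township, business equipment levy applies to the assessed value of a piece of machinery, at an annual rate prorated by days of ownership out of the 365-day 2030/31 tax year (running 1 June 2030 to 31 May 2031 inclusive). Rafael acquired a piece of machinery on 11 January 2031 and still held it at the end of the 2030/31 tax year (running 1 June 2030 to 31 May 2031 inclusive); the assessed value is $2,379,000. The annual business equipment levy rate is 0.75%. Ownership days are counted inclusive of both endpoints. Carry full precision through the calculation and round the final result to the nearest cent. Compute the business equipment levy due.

Days held (11 January – 31 May 2031): 141 out of 365
Tax = $2,379,000 × 0.75% × 141/365 = $6,892.5822

$6,892.58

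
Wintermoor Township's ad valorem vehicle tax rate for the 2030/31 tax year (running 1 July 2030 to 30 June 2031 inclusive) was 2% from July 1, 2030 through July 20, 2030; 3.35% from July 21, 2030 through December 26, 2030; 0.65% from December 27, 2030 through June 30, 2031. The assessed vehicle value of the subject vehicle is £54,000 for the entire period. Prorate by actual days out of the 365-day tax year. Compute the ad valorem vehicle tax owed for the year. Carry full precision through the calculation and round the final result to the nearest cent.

July 1 – July 20, 2030: 20 days at 2% → £54,000 × 2% × 20/365 = £59.1781
July 21 – December 26, 2030: 159 days at 3.35% → £54,000 × 3.35% × 159/365 = £788.0301
December 27, 2030 – June 30, 2031: 186 days at 0.65% → £54,000 × 0.65% × 186/365 = £178.8658
Total = £1,026.0740

£1,026.07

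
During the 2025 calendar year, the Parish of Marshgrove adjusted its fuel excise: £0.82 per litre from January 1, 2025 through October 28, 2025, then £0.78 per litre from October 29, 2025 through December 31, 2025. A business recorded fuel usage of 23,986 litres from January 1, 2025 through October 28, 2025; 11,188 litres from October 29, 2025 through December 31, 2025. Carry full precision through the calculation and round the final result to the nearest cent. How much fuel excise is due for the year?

£28,395.16

January 1 – October 28, 2025: 23,986 litres at £0.82/litre → £19,668.52
October 29 – December 31, 2025: 11,188 litres at £0.78/litre → £8,726.64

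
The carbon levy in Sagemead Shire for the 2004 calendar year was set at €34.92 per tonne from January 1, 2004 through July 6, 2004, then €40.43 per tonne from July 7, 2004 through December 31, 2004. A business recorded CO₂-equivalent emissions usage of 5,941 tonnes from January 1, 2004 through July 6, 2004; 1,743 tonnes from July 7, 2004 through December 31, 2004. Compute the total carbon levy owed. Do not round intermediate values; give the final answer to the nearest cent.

January 1 – July 6, 2004: 5,941 tonnes at €34.92/tonne → €207,459.72
July 7 – December 31, 2004: 1,743 tonnes at €40.43/tonne → €70,469.49

€277,929.21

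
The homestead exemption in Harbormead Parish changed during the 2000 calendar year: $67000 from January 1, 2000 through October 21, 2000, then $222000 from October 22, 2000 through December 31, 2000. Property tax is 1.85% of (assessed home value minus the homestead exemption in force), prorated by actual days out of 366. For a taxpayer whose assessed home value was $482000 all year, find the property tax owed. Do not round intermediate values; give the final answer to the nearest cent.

$7121.24

January 1 – October 21, 2000: 295 days, exemption $67000 → ($482000 − $67000) × 1.85% × 295/366 = $6188.1489
October 22 – December 31, 2000: 71 days, exemption $222000 → ($482000 − $222000) × 1.85% × 71/366 = $933.0874
Total = $7121.2363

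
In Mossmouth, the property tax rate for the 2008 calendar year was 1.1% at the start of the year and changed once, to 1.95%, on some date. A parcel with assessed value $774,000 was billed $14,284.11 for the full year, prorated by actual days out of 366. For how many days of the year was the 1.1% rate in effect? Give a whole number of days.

Let d = days at the first rate; then 366 − d days at the second rate.
$774,000 × [1.1%·d + 1.95%·(366−d)] / 366 = $14,284.11
Solving gives d = 45, so the new rate took effect on February 15, 2008.

45 days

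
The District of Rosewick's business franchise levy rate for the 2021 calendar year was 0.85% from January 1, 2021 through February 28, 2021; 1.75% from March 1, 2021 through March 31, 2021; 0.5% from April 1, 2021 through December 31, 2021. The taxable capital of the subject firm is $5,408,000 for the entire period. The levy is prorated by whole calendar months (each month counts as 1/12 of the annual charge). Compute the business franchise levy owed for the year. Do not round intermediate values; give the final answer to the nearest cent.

January 1 – February 28, 2021: 2 months at 0.85% → $5,408,000 × 0.85% × 2/12 = $7,661.3333
March 1 – March 31, 2021: 1 month at 1.75% → $5,408,000 × 1.75% × 1/12 = $7,886.6667
April 1 – December 31, 2021: 9 months at 0.5% → $5,408,000 × 0.5% × 9/12 = $20,280.0000
Total = $35,828.0000

$35,828.00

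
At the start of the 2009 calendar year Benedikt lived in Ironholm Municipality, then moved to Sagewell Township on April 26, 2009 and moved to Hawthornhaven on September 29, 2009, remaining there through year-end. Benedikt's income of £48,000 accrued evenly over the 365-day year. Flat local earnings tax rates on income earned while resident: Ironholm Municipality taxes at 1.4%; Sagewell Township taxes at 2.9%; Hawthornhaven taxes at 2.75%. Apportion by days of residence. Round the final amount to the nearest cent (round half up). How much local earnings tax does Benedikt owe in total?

Ironholm Municipality, January 1 – April 25, 2009: 115 days → £48,000 × 1.4% × 115/365 = £211.7260
Sagewell Township, April 26 – September 28, 2009: 156 days → £48,000 × 2.9% × 156/365 = £594.9370
Hawthornhaven, September 29 – December 31, 2009: 94 days → £48,000 × 2.75% × 94/365 = £339.9452
Total = £1,146.6082

£1,146.61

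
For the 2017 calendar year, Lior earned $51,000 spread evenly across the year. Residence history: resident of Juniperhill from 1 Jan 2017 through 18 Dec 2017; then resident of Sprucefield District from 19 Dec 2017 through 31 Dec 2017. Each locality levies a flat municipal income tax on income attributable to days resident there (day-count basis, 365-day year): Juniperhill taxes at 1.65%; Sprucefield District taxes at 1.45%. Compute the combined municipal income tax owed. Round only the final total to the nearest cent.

$837.87

Juniperhill, 1 Jan – 18 Dec 2017: 352 days → $51,000 × 1.65% × 352/365 = $811.5288
Sprucefield District, 19 Dec – 31 Dec 2017: 13 days → $51,000 × 1.45% × 13/365 = $26.3384
Total = $837.8671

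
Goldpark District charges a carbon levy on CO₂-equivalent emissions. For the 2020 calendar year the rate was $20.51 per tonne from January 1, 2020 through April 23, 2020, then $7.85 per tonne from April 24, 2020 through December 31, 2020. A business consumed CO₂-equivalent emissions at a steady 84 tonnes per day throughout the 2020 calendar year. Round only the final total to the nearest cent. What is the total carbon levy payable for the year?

$362,572.56

January 1 – April 23, 2020: 114 days × 84 tonnes/day = 9,576 tonnes at $20.51/tonne → $196,403.76
April 24 – December 31, 2020: 252 days × 84 tonnes/day = 21,168 tonnes at $7.85/tonne → $166,168.80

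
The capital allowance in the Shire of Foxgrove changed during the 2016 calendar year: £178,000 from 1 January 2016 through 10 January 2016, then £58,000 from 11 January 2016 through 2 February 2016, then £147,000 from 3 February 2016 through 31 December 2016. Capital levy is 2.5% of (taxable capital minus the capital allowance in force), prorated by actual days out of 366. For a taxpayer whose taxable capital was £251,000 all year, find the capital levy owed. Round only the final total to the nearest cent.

£2,718.65

1 January – 10 January 2016: 10 days, exemption £178,000 → (£251,000 − £178,000) × 2.5% × 10/366 = £49.8634
11 January – 2 February 2016: 23 days, exemption £58,000 → (£251,000 − £58,000) × 2.5% × 23/366 = £303.2104
3 February – 31 December 2016: 333 days, exemption £147,000 → (£251,000 − £147,000) × 2.5% × 333/366 = £2,365.5738
Total = £2,718.6475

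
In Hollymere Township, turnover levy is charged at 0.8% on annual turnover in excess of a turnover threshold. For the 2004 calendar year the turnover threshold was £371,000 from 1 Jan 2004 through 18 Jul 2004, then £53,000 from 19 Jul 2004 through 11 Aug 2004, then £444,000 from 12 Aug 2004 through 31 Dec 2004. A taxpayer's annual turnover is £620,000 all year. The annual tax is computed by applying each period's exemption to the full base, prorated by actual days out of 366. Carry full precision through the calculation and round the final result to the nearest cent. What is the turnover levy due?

£1,932.24

1 Jan – 18 Jul 2004: 200 days, exemption £371,000 → (£620,000 − £371,000) × 0.8% × 200/366 = £1,088.5246
19 Jul – 11 Aug 2004: 24 days, exemption £53,000 → (£620,000 − £53,000) × 0.8% × 24/366 = £297.4426
12 Aug – 31 Dec 2004: 142 days, exemption £444,000 → (£620,000 − £444,000) × 0.8% × 142/366 = £546.2732
Total = £1,932.2404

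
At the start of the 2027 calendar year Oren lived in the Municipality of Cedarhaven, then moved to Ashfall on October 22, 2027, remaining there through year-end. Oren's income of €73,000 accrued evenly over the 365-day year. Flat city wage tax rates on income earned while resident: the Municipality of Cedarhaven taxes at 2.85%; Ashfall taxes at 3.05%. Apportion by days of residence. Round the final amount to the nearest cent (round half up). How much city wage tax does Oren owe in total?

€2,108.90

The Municipality of Cedarhaven, January 1 – October 21, 2027: 294 days → €73,000 × 2.85% × 294/365 = €1,675.8000
Ashfall, October 22 – December 31, 2027: 71 days → €73,000 × 3.05% × 71/365 = €433.1000
Total = €2,108.9000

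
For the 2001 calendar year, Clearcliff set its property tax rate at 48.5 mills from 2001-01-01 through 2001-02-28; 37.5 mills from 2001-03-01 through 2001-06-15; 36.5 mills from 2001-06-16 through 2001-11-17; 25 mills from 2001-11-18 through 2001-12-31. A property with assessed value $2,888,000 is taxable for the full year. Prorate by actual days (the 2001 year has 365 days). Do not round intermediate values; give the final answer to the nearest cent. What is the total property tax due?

2001-01-01 to 2001-02-28: 59 days at 48.5 mills → $2,888,000 × 4.85% × 59/365 = $22,641.1288
2001-03-01 to 2001-06-15: 107 days at 37.5 mills → $2,888,000 × 3.75% × 107/365 = $31,748.2192
2001-06-16 to 2001-11-17: 155 days at 36.5 mills → $2,888,000 × 3.65% × 155/365 = $44,764.0000
2001-11-18 to 2001-12-31: 44 days at 25 mills → $2,888,000 × 2.5% × 44/365 = $8,703.5616
Total = $107,856.9096

$107,856.91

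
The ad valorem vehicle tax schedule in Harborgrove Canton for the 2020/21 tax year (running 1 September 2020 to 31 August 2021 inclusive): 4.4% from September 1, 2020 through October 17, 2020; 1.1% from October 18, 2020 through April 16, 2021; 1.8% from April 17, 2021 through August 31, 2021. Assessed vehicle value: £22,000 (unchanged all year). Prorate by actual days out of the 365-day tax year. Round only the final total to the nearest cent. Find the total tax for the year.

September 1 – October 17, 2020: 47 days at 4.4% → £22,000 × 4.4% × 47/365 = £124.6466
October 18, 2020 – April 16, 2021: 181 days at 1.1% → £22,000 × 1.1% × 181/365 = £120.0055
April 17 – August 31, 2021: 137 days at 1.8% → £22,000 × 1.8% × 137/365 = £148.6356
Total = £393.2877

£393.29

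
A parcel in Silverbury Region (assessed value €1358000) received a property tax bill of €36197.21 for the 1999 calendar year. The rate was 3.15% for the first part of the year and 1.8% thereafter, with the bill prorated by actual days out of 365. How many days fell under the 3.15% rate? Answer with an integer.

Let d = days at the first rate; then 365 − d days at the second rate.
€1358000 × [3.15%·d + 1.8%·(365−d)] / 365 = €36197.21
Solving gives d = 234, so the new rate took effect on 23 Aug 1999.

234 days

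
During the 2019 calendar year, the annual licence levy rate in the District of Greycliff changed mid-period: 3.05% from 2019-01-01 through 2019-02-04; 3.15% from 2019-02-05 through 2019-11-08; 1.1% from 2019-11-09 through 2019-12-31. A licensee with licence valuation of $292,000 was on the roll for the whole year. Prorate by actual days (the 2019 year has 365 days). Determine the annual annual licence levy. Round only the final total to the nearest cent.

$8,300.80

2019-01-01 to 2019-02-04: 35 days at 3.05% → $292,000 × 3.05% × 35/365 = $854.0000
2019-02-05 to 2019-11-08: 277 days at 3.15% → $292,000 × 3.15% × 277/365 = $6,980.4000
2019-11-09 to 2019-12-31: 53 days at 1.1% → $292,000 × 1.1% × 53/365 = $466.4000
Total = $8,300.8000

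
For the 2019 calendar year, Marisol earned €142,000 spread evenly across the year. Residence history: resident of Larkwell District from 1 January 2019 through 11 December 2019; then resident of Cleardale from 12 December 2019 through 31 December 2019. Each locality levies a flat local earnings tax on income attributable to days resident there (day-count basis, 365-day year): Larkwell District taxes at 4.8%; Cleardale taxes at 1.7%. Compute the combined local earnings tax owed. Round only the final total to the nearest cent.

Larkwell District, 1 January – 11 December 2019: 345 days → €142,000 × 4.8% × 345/365 = €6,442.5205
Cleardale, 12 December – 31 December 2019: 20 days → €142,000 × 1.7% × 20/365 = €132.2740
Total = €6,574.7945

€6,574.79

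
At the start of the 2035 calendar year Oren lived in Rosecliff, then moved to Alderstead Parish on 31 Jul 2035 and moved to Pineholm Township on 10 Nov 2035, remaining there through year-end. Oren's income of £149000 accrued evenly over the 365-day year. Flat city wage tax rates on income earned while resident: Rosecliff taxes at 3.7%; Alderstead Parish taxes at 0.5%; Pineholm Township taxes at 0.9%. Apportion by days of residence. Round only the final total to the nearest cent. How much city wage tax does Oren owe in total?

£3586.21

Rosecliff, 1 Jan – 30 Jul 2035: 211 days → £149000 × 3.7% × 211/365 = £3186.9671
Alderstead Parish, 31 Jul – 9 Nov 2035: 102 days → £149000 × 0.5% × 102/365 = £208.1918
Pineholm Township, 10 Nov – 31 Dec 2035: 52 days → £149000 × 0.9% × 52/365 = £191.0466
Total = £3586.2055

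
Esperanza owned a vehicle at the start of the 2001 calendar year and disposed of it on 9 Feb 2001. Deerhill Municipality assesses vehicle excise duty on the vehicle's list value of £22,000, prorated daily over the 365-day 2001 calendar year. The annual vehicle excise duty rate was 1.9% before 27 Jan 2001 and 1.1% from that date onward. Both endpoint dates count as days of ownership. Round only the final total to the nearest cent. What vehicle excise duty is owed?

1 Jan – 26 Jan 2001: 26 days at 1.9% → £22,000 × 1.9% × 26/365 = £29.7753
27 Jan – 9 Feb 2001: 14 days at 1.1% → £22,000 × 1.1% × 14/365 = £9.2822
Total = £39.0575

£39.06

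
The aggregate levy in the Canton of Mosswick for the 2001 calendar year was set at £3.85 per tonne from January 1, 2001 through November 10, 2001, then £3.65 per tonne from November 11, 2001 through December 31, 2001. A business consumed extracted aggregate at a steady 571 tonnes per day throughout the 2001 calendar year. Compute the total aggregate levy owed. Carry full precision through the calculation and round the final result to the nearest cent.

January 1 – November 10, 2001: 314 days × 571 tonnes/day = 179,294 tonnes at £3.85/tonne → £690,281.90
November 11 – December 31, 2001: 51 days × 571 tonnes/day = 29,121 tonnes at £3.65/tonne → £106,291.65

£796,573.55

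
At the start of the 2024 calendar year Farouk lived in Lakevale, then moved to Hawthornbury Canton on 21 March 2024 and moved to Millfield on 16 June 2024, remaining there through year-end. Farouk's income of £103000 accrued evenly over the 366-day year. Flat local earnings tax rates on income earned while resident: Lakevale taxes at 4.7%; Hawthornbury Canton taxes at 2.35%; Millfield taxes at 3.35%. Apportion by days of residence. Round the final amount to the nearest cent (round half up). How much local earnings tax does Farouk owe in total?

Lakevale, 1 January – 20 March 2024: 80 days → £103000 × 4.7% × 80/366 = £1058.1421
Hawthornbury Canton, 21 March – 15 June 2024: 87 days → £103000 × 2.35% × 87/366 = £575.3648
Millfield, 16 June – 31 December 2024: 199 days → £103000 × 3.35% × 199/366 = £1876.0915
Total = £3509.5984

£3509.60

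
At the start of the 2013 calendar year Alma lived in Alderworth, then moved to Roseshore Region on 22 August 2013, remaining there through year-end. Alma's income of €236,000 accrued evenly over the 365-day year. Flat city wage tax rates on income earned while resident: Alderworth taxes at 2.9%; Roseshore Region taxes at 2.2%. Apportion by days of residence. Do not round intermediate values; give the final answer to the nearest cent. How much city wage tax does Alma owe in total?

Alderworth, 1 January – 21 August 2013: 233 days → €236,000 × 2.9% × 233/365 = €4,368.9096
Roseshore Region, 22 August – 31 December 2013: 132 days → €236,000 × 2.2% × 132/365 = €1,877.6548
Total = €6,246.5644

€6,246.56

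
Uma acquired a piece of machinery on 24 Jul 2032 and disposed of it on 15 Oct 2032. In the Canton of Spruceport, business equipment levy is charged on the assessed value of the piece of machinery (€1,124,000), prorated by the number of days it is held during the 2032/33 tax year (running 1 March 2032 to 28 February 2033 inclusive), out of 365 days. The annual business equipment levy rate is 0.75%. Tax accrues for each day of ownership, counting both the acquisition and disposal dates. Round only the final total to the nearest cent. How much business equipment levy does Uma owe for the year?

Days held (24 Jul – 15 Oct 2032): 84 out of 365
Tax = €1,124,000 × 0.75% × 84/365 = €1,940.0548

€1,940.05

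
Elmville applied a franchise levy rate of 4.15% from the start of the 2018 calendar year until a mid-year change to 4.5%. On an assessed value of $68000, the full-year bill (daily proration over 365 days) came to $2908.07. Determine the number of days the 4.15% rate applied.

Let d = days at the first rate; then 365 − d days at the second rate.
$68000 × [4.15%·d + 4.5%·(365−d)] / 365 = $2908.07
Solving gives d = 233, so the new rate took effect on August 22, 2018.

233 days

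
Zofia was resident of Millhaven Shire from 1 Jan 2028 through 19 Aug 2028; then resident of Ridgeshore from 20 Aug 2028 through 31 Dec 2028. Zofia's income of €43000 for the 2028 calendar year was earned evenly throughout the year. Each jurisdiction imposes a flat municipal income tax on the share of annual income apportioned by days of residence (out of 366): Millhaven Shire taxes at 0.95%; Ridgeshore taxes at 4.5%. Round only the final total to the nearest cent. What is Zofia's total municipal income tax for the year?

€967.38

Millhaven Shire, 1 Jan – 19 Aug 2028: 232 days → €43000 × 0.95% × 232/366 = €258.9399
Ridgeshore, 20 Aug – 31 Dec 2028: 134 days → €43000 × 4.5% × 134/366 = €708.4426
Total = €967.3825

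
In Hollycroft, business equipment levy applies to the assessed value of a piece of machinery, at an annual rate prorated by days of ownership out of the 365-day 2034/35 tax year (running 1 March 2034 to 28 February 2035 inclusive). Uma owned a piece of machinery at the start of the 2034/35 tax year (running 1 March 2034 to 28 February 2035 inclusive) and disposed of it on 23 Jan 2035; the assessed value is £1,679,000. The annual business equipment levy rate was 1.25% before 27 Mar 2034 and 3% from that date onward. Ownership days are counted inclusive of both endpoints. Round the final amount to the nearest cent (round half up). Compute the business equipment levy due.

1 Mar – 26 Mar 2034: 26 days at 1.25% → £1,679,000 × 1.25% × 26/365 = £1,495.0000
27 Mar 2034 – 23 Jan 2035: 303 days at 3% → £1,679,000 × 3% × 303/365 = £41,814.0000
Total = £43,309.0000

£43,309.00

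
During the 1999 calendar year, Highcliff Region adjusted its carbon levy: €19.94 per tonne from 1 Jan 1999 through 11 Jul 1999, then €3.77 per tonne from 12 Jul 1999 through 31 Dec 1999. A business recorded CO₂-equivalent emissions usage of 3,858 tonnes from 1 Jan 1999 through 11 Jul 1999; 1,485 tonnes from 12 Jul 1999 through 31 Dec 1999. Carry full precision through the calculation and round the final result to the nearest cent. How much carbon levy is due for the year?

€82,526.97

1 Jan – 11 Jul 1999: 3,858 tonnes at €19.94/tonne → €76,928.52
12 Jul – 31 Dec 1999: 1,485 tonnes at €3.77/tonne → €5,598.45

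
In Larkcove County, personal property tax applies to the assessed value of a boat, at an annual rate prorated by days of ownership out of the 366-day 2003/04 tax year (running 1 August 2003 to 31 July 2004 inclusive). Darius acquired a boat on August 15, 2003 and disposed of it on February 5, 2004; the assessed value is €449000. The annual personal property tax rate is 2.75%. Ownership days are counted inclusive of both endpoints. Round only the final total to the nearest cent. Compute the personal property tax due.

Days held (August 15, 2003 – February 5, 2004): 175 out of 366
Tax = €449000 × 2.75% × 175/366 = €5903.8593

€5903.86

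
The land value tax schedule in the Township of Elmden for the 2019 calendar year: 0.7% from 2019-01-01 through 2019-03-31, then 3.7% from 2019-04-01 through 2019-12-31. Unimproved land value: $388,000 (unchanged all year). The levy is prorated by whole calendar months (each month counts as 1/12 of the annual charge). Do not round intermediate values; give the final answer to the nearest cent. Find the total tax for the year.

$11,446.00

2019-01-01 to 2019-03-31: 3 months at 0.7% → $388,000 × 0.7% × 3/12 = $679.0000
2019-04-01 to 2019-12-31: 9 months at 3.7% → $388,000 × 3.7% × 9/12 = $10,767.0000
Total = $11,446.0000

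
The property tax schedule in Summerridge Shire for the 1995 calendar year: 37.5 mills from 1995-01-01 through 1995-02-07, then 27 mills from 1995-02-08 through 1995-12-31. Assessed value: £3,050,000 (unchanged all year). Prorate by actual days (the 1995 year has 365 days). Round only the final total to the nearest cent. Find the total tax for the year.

1995-01-01 to 1995-02-07: 38 days at 37.5 mills → £3,050,000 × 3.75% × 38/365 = £11,907.5342
1995-02-08 to 1995-12-31: 327 days at 27 mills → £3,050,000 × 2.7% × 327/365 = £73,776.5753
Total = £85,684.1096

£85,684.11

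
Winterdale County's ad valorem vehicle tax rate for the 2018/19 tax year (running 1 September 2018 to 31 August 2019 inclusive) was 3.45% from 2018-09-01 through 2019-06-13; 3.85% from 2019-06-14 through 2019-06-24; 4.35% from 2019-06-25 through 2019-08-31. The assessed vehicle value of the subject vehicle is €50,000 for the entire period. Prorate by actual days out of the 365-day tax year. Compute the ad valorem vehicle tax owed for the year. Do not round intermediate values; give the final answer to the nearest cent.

2018-09-01 to 2019-06-13: 286 days at 3.45% → €50,000 × 3.45% × 286/365 = €1,351.6438
2019-06-14 to 2019-06-24: 11 days at 3.85% → €50,000 × 3.85% × 11/365 = €58.0137
2019-06-25 to 2019-08-31: 68 days at 4.35% → €50,000 × 4.35% × 68/365 = €405.2055
Total = €1,814.8630

€1,814.86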